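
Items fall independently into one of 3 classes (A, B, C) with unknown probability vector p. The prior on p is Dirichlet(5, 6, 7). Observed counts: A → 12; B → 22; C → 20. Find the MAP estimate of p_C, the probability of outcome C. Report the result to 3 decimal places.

MAP estimate of p_C = 0.377

The posterior is Dirichlet(αᵢ + nᵢ) = Dirichlet(17, 28, 27).
For a Dirichlet(a₁,…,a_K) with all aᵢ > 1, the mode has j-th component (aⱼ − 1)/(Σaᵢ − K).
Here Σaᵢ = 72 and K = 3, so p_C = (27 − 1)/(72 − 3) = 26/69 ≈ 0.377.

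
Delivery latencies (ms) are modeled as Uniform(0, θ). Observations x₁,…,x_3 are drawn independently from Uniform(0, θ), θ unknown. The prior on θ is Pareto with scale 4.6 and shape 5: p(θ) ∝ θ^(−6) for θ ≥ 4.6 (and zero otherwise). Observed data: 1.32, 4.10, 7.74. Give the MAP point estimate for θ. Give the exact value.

θ̂_MAP = 7.74

The Uniform(0, θ) likelihood is θ^(−n) for θ ≥ max(xᵢ), zero otherwise. Here max(xᵢ) = 7.74.
Posterior ∝ θ^(−6) · θ^(−3) = θ^(−9) on θ ≥ max(4.6, 7.74) = 7.74.
This density is strictly decreasing in θ, so the posterior mode lies at the lower boundary of the support.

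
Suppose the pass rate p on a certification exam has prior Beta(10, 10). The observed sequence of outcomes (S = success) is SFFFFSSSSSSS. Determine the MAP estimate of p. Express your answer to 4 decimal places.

Prior: Beta(10, 10).
Data: 8 successes in 12 trials (from the sequence). The binomial likelihood contributes p^8(1−p)^4, so the posterior is Beta(10+8, 10+4) = Beta(18, 14).
For Beta(a, b) with a, b > 1 the mode is (a−1)/(a+b−2) = 17/30 ≈ 0.5667.

p̂_MAP = 0.5667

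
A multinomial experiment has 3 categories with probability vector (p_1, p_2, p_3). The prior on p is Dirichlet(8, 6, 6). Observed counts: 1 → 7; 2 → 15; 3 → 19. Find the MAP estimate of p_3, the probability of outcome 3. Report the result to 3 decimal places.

The posterior is Dirichlet(αᵢ + nᵢ) = Dirichlet(15, 21, 25).
For a Dirichlet(a₁,…,a_K) with all aᵢ > 1, the mode has j-th component (aⱼ − 1)/(Σaᵢ − K).
Here Σaᵢ = 61 and K = 3, so p_3 = (25 − 1)/(61 − 3) = 24/58 ≈ 0.414.

MAP estimate: 0.414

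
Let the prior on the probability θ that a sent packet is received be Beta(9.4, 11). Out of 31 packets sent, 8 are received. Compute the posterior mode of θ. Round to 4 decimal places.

Prior: Beta(9.4, 11).
Data: 8 successes in 31 trials. The binomial likelihood contributes θ^8(1−θ)^23, so the posterior is Beta(9.4+8, 11+23) = Beta(17.4, 34).
For Beta(a, b) with a, b > 1 the mode is (a−1)/(a+b−2) = 16.4/49.4 ≈ 0.3320.

θ̂_MAP = 0.3320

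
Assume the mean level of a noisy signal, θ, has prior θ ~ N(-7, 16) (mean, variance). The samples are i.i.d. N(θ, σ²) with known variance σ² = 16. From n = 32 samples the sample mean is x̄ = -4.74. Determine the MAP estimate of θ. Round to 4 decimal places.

θ̂_MAP = -4.8085

n = 32, x̄ = -4.74.
For a Normal prior and Normal likelihood with known variance, the posterior is Normal; its mode equals its mean, the precision-weighted average.
Prior precision 1/σ₀² = 1/16 = 0.0625; data precision n/σ² = 32/16 = 2.
θ̂ = (0.0625·(-7) + 2·(-4.74)) / (0.0625 + 2) = (-9.9175)/2.0625 = -3967/825 ≈ -4.8085.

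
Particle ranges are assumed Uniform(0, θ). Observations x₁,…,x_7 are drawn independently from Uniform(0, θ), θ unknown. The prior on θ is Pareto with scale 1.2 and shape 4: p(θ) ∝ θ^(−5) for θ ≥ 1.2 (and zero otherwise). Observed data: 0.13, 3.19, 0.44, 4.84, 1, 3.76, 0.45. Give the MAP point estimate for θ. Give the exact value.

The Uniform(0, θ) likelihood is θ^(−n) for θ ≥ max(xᵢ), zero otherwise. Here max(xᵢ) = 4.84.
Posterior ∝ θ^(−5) · θ^(−7) = θ^(−12) on θ ≥ max(1.2, 4.84) = 4.84.
This density is strictly decreasing in θ, so the posterior mode lies at the lower boundary of the support.

θ̂_MAP = 4.84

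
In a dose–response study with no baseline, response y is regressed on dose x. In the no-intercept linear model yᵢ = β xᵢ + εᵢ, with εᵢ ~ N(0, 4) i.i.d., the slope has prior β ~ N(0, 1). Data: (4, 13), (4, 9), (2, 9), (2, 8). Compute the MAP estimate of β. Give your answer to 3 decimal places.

β̂_MAP = 2.773

log p(β | y) = −Σ(yᵢ − βxᵢ)²/(2·4) − β²/(2·1) + const.
Setting the derivative to zero: Σxᵢ(yᵢ − βxᵢ)/4 − β/1 = 0, so β = Σxᵢyᵢ / (Σxᵢ² + σ²/τ²).
Σxᵢyᵢ = 4·13 + 4·9 + 2·9 + 2·8 = 122; Σxᵢ² = 40; σ²/τ² = 4.
β̂_MAP = 122 / (40 + 4) = 122/44 ≈ 2.773.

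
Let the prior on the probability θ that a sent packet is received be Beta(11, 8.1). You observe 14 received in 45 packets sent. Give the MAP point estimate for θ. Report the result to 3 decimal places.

Prior: Beta(11, 8.1).
Data: 14 successes in 45 trials. The binomial likelihood contributes θ^14(1−θ)^31, so the posterior is Beta(11+14, 8.1+31) = Beta(25, 39.1).
For Beta(a, b) with a, b > 1 the mode is (a−1)/(a+b−2) = 24/62.1 ≈ 0.386.

θ̂_MAP = 0.386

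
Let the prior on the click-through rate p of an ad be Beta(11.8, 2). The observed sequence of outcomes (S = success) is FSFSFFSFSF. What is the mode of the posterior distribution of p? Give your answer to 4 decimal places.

Prior: Beta(11.8, 2).
Data: 4 successes in 10 trials (from the sequence). The binomial likelihood contributes p^4(1−p)^6, so the posterior is Beta(11.8+4, 2+6) = Beta(15.8, 8).
For Beta(a, b) with a, b > 1 the mode is (a−1)/(a+b−2) = 14.8/21.8 ≈ 0.6789.

p̂_MAP = 0.6789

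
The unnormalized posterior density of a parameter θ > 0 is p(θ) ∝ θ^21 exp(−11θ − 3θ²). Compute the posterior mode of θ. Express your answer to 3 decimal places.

θ̂_MAP = 1.167

ℓ'(θ) = 21/θ − 11 − 6θ. Setting this to zero and multiplying by θ: 6θ² + 11θ − 21 = 0.
θ = (−11 + √(11² + 4·6·21)) / (2·6) = (−11 + √625) / 12 = (−11 + 25)/12 = 7/6.
ℓ''(θ) = −21/θ² − 6 < 0, confirming a maximum.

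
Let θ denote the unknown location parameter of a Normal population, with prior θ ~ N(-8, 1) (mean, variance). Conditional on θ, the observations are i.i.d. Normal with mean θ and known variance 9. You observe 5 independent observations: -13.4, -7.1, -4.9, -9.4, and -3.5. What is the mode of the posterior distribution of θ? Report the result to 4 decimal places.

θ̂_MAP = -7.8786

n = 5; x̄ = ((-13.4) + (-7.1) + (-4.9) + (-9.4) + (-3.5))/5 = -38.3/5 = -7.66.
For a Normal prior and Normal likelihood with known variance, the posterior is Normal; its mode equals its mean, the precision-weighted average.
Prior precision 1/σ₀² = 1/1 = 1; data precision n/σ² = 5/9.
θ̂ = (1·(-8) + (5/9)·(-7.66)) / (1 + 5/9) = (-1103/90)/(14/9) = -1103/140 ≈ -7.8786.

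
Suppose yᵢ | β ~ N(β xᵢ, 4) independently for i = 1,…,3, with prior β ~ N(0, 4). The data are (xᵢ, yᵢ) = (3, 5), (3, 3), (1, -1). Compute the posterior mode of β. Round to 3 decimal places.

log p(β | y) = −Σ(yᵢ − βxᵢ)²/(2·4) − β²/(2·4) + const.
Setting the derivative to zero: Σxᵢ(yᵢ − βxᵢ)/4 − β/4 = 0, so β = Σxᵢyᵢ / (Σxᵢ² + σ²/τ²).
Σxᵢyᵢ = 3·5 + 3·3 + 1·(-1) = 23; Σxᵢ² = 19; σ²/τ² = 1.
β̂_MAP = 23 / (19 + 1) = 23/20 ≈ 1.150.

β̂_MAP = 1.150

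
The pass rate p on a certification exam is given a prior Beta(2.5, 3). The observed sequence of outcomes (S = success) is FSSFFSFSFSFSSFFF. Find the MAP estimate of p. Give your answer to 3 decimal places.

Prior: Beta(2.5, 3).
Data: 7 successes in 16 trials (from the sequence). The binomial likelihood contributes p^7(1−p)^9, so the posterior is Beta(2.5+7, 3+9) = Beta(9.5, 12).
For Beta(a, b) with a, b > 1 the mode is (a−1)/(a+b−2) = 8.5/19.5 ≈ 0.436.

p̂_MAP = 0.436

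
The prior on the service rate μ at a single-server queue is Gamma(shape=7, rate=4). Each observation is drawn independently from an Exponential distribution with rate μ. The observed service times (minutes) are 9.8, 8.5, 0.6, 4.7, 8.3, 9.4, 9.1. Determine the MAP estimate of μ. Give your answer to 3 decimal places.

The Exponential(rate=μ) likelihood is ∝ μ^n e^(−μΣtᵢ). Here n = 7 and Σtᵢ = 9.8 + 8.5 + 0.6 + 4.7 + 8.3 + 9.4 + 9.1 = 50.4.
Posterior ∝ μ^6e^(−4μ) · μ^7e^(−50.4μ) = μ^13e^(−54.4μ), i.e. Gamma(14, 54.4).
Mode = (a−1)/b = 13/54.4 ≈ 0.239.

μ̂_MAP = 0.239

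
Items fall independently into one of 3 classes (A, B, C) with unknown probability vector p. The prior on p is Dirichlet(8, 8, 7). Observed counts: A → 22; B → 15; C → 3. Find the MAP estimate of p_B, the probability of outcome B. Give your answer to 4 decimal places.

The posterior is Dirichlet(αᵢ + nᵢ) = Dirichlet(30, 23, 10).
For a Dirichlet(a₁,…,a_K) with all aᵢ > 1, the mode has j-th component (aⱼ − 1)/(Σaᵢ − K).
Here Σaᵢ = 63 and K = 3, so p_B = (23 − 1)/(63 − 3) = 22/60 ≈ 0.3667.

MAP estimate of p_B = 0.3667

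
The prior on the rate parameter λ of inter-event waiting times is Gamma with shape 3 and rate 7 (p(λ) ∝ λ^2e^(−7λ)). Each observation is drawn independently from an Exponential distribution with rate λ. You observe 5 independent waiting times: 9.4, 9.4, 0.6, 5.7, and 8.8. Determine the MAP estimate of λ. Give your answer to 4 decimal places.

The Exponential(rate=λ) likelihood is ∝ λ^n e^(−λΣtᵢ). Here n = 5 and Σtᵢ = 9.4 + 9.4 + 0.6 + 5.7 + 8.8 = 33.9.
Posterior ∝ λ^2e^(−7λ) · λ^5e^(−33.9λ) = λ^7e^(−40.9λ), i.e. Gamma(8, 40.9).
Mode = (a−1)/b = 7/40.9 ≈ 0.1711.

λ̂_MAP = 0.1711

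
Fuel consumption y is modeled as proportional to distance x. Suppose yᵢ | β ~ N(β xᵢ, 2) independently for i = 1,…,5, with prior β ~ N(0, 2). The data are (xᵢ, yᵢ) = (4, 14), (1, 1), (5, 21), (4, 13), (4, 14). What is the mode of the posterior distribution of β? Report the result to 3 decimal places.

log p(β | y) = −Σ(yᵢ − βxᵢ)²/(2·2) − β²/(2·2) + const.
Setting the derivative to zero: Σxᵢ(yᵢ − βxᵢ)/2 − β/2 = 0, so β = Σxᵢyᵢ / (Σxᵢ² + σ²/τ²).
Σxᵢyᵢ = 4·14 + 1·1 + 5·21 + 4·13 + 4·14 = 270; Σxᵢ² = 74; σ²/τ² = 1.
β̂_MAP = 270 / (74 + 1) = 270/75 ≈ 3.600.

β̂_MAP = 3.600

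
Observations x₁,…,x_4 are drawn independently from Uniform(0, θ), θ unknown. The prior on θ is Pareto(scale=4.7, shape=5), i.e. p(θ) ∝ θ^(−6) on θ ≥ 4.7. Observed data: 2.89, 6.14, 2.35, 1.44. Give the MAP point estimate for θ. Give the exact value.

θ̂_MAP = 6.14

The Uniform(0, θ) likelihood is θ^(−n) for θ ≥ max(xᵢ), zero otherwise. Here max(xᵢ) = 6.14.
Posterior ∝ θ^(−6) · θ^(−4) = θ^(−10) on θ ≥ max(4.7, 6.14) = 6.14.
This density is strictly decreasing in θ, so the posterior mode lies at the lower boundary of the support.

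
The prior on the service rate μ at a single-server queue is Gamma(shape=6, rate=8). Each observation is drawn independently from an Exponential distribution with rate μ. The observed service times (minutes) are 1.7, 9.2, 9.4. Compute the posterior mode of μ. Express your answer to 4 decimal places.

μ̂_MAP = 0.2827

The Exponential(rate=μ) likelihood is ∝ μ^n e^(−μΣtᵢ). Here n = 3 and Σtᵢ = 1.7 + 9.2 + 9.4 = 20.3.
Posterior ∝ μ^5e^(−8μ) · μ^3e^(−20.3μ) = μ^8e^(−28.3μ), i.e. Gamma(9, 28.3).
Mode = (a−1)/b = 8/28.3 ≈ 0.2827.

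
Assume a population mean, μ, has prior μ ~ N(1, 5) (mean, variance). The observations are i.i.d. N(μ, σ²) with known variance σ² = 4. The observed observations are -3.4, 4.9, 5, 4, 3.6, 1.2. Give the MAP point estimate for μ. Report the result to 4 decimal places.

μ̂_MAP = 2.3676

n = 6; x̄ = ((-3.4) + 4.9 + 5 + 4 + 3.6 + 1.2)/6 = 15.3/6 = 2.55.
For a Normal prior and Normal likelihood with known variance, the posterior is Normal; its mode equals its mean, the precision-weighted average.
Prior precision 1/σ₀² = 1/5 = 0.2; data precision n/σ² = 6/4 = 1.5.
μ̂ = (0.2·1 + 1.5·2.55) / (0.2 + 1.5) = 4.025/1.7 = 161/68 ≈ 2.3676.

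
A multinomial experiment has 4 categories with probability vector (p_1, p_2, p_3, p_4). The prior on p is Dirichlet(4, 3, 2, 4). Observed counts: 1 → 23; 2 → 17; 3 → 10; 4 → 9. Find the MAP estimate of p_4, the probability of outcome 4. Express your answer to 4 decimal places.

MAP estimate: 0.1765

The posterior is Dirichlet(αᵢ + nᵢ) = Dirichlet(27, 20, 12, 13).
For a Dirichlet(a₁,…,a_K) with all aᵢ > 1, the mode has j-th component (aⱼ − 1)/(Σaᵢ − K).
Here Σaᵢ = 72 and K = 4, so p_4 = (13 − 1)/(72 − 4) = 12/68 ≈ 0.1765.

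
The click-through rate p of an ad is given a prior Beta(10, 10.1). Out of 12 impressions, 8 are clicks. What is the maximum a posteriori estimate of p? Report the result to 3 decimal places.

p̂_MAP = 0.565

Prior: Beta(10, 10.1).
Data: 8 successes in 12 trials. The binomial likelihood contributes p^8(1−p)^4, so the posterior is Beta(10+8, 10.1+4) = Beta(18, 14.1).
For Beta(a, b) with a, b > 1 the mode is (a−1)/(a+b−2) = 17/30.1 ≈ 0.565.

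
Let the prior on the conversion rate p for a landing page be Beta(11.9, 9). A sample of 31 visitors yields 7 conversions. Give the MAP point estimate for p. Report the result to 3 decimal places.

p̂_MAP = 0.359

Prior: Beta(11.9, 9).
Data: 7 successes in 31 trials. The binomial likelihood contributes p^7(1−p)^24, so the posterior is Beta(11.9+7, 9+24) = Beta(18.9, 33).
For Beta(a, b) with a, b > 1 the mode is (a−1)/(a+b−2) = 17.9/49.9 ≈ 0.359.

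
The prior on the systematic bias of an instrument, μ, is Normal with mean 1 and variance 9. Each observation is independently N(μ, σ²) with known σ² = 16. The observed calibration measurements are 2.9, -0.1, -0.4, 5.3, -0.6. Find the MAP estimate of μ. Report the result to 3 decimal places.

n = 5; x̄ = (2.9 + (-0.1) + (-0.4) + 5.3 + (-0.6))/5 = 7.1/5 = 1.42.
For a Normal prior and Normal likelihood with known variance, the posterior is Normal; its mode equals its mean, the precision-weighted average.
Prior precision 1/σ₀² = 1/9; data precision n/σ² = 5/16 = 0.3125.
μ̂ = ((1/9)·1 + 0.3125·1.42) / (1/9 + 0.3125) = (799/1440)/(61/144) = 799/610 ≈ 1.310.

μ̂_MAP = 1.310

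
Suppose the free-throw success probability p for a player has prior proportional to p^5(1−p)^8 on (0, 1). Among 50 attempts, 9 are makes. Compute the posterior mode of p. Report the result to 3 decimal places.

p̂_MAP = 0.222

The prior density ∝ p^5(1−p)^8 is the kernel of Beta(6, 9).
Data: 9 successes in 50 trials. The binomial likelihood contributes p^9(1−p)^41, so the posterior is Beta(6+9, 9+41) = Beta(15, 50).
For Beta(a, b) with a, b > 1 the mode is (a−1)/(a+b−2) = 14/63 ≈ 0.222.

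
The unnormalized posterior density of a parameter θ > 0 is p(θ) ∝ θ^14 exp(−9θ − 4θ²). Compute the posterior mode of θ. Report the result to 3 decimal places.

ℓ'(θ) = 14/θ − 9 − 8θ. Setting this to zero and multiplying by θ: 8θ² + 9θ − 14 = 0.
θ = (−9 + √(9² + 4·8·14)) / (2·8) = (−9 + √529) / 16 = (−9 + 23)/16 = 7/8.
ℓ''(θ) = −14/θ² − 8 < 0, confirming a maximum.

θ̂_MAP = 0.875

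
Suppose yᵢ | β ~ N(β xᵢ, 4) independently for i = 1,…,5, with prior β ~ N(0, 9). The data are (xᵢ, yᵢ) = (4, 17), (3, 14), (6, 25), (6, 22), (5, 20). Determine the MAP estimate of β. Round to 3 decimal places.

log p(β | y) = −Σ(yᵢ − βxᵢ)²/(2·4) − β²/(2·9) + const.
Setting the derivative to zero: Σxᵢ(yᵢ − βxᵢ)/4 − β/9 = 0, so β = Σxᵢyᵢ / (Σxᵢ² + σ²/τ²).
Σxᵢyᵢ = 4·17 + 3·14 + 6·25 + 6·22 + 5·20 = 492; Σxᵢ² = 122; σ²/τ² = 4/9.
β̂_MAP = 492 / (122 + 4/9) = 492/(1102/9) = 2214/551 ≈ 4.018.

β̂_MAP = 4.018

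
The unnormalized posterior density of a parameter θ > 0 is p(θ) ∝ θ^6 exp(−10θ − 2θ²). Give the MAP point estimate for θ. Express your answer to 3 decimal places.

θ̂_MAP = 0.500

ℓ'(θ) = 6/θ − 10 − 4θ. Setting this to zero and multiplying by θ: 4θ² + 10θ − 6 = 0.
θ = (−10 + √(10² + 4·4·6)) / (2·4) = (−10 + √196) / 8 = (−10 + 14)/8 = 1/2.
ℓ''(θ) = −6/θ² − 4 < 0, confirming a maximum.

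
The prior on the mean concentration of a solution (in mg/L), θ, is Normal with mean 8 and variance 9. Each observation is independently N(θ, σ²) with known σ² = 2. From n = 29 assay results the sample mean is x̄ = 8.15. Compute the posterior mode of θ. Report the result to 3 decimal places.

θ̂_MAP = 8.149

n = 29, x̄ = 8.15.
For a Normal prior and Normal likelihood with known variance, the posterior is Normal; its mode equals its mean, the precision-weighted average.
Prior precision 1/σ₀² = 1/9; data precision n/σ² = 29/2 = 14.5.
θ̂ = ((1/9)·8 + 14.5·8.15) / (1/9 + 14.5) = (42863/360)/(263/18) = 42863/5260 ≈ 8.149.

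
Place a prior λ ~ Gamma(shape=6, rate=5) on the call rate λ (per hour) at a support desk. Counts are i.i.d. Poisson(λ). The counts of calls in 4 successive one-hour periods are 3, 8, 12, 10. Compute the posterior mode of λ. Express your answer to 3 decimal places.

Σxᵢ = 3+8+12+10 = 33, with n = 4.
Posterior ∝ λ^5e^(−5λ) · λ^33e^(−4λ) = λ^38e^(−9λ), i.e. Gamma(shape=39, rate=9).
The mode of a Gamma(a, b) with a ≥ 1 (shape–rate) is (a−1)/b = 38/9 ≈ 4.222.

λ̂_MAP = 4.222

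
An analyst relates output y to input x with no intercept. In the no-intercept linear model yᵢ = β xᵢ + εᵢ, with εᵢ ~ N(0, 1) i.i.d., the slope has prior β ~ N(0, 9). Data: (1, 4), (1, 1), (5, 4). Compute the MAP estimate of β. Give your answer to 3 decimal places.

β̂_MAP = 0.922

log p(β | y) = −Σ(yᵢ − βxᵢ)²/(2·1) − β²/(2·9) + const.
Setting the derivative to zero: Σxᵢ(yᵢ − βxᵢ)/1 − β/9 = 0, so β = Σxᵢyᵢ / (Σxᵢ² + σ²/τ²).
Σxᵢyᵢ = 1·4 + 1·1 + 5·4 = 25; Σxᵢ² = 27; σ²/τ² = 1/9.
β̂_MAP = 25 / (27 + 1/9) = 25/(244/9) = 225/244 ≈ 0.922.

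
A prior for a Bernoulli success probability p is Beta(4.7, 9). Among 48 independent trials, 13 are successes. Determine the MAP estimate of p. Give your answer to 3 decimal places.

p̂_MAP = 0.280

Prior: Beta(4.7, 9).
Data: 13 successes in 48 trials. The binomial likelihood contributes p^13(1−p)^35, so the posterior is Beta(4.7+13, 9+35) = Beta(17.7, 44).
For Beta(a, b) with a, b > 1 the mode is (a−1)/(a+b−2) = 16.7/59.7 ≈ 0.280.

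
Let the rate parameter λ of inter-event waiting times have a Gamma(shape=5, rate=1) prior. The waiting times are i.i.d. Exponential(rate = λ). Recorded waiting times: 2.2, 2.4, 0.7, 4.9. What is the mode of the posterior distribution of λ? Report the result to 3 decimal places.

The Exponential(rate=λ) likelihood is ∝ λ^n e^(−λΣtᵢ). Here n = 4 and Σtᵢ = 2.2 + 2.4 + 0.7 + 4.9 = 10.2.
Posterior ∝ λ^4e^(−1λ) · λ^4e^(−10.2λ) = λ^8e^(−11.2λ), i.e. Gamma(9, 11.2).
Mode = (a−1)/b = 8/11.2 ≈ 0.714.

λ̂_MAP = 0.714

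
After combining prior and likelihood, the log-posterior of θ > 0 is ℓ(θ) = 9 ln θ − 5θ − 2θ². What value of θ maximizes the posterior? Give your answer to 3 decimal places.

ℓ'(θ) = 9/θ − 5 − 4θ. Setting this to zero and multiplying by θ: 4θ² + 5θ − 9 = 0.
θ = (−5 + √(5² + 4·4·9)) / (2·4) = (−5 + √169) / 8 = (−5 + 13)/8 = 1.
ℓ''(θ) = −9/θ² − 4 < 0, confirming a maximum.

θ̂_MAP = 1.000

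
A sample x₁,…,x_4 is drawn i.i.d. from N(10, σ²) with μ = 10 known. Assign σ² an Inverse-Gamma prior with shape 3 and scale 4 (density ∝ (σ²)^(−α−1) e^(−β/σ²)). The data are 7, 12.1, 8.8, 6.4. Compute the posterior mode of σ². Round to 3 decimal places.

σ̂²_MAP = 2.984

Sum of squared deviations about the known mean: SS = (7−10)² + (12.1−10)² + (8.8−10)² + (6.4−10)² = 27.81.
The Normal likelihood contributes (σ²)^(−n/2) exp(−SS/(2σ²)), so the posterior is Inverse-Gamma(α + n/2, β + SS/2) = Inverse-Gamma(5, 17.905).
The mode of Inverse-Gamma(a, b) is b/(a+1) = 17.905/6 ≈ 2.984.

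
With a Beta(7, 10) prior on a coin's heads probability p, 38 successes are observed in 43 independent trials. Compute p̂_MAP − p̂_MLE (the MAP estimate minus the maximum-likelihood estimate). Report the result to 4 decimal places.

Posterior is Beta(45, 15); MAP = (45−1)/(60−2) = 44/58 ≈ 0.75862.
MLE ignores the prior: p̂_MLE = k/n = 38/43 ≈ 0.88372.
Difference = 44/58 − 38/43 = -156/1247 ≈ -0.1251.

MAP − MLE = -0.1251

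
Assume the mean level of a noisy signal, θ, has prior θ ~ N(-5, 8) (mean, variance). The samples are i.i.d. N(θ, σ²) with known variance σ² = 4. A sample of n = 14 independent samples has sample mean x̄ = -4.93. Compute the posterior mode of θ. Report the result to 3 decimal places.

θ̂_MAP = -4.932

n = 14, x̄ = -4.93.
For a Normal prior and Normal likelihood with known variance, the posterior is Normal; its mode equals its mean, the precision-weighted average.
Prior precision 1/σ₀² = 1/8 = 0.125; data precision n/σ² = 14/4 = 3.5.
θ̂ = (0.125·(-5) + 3.5·(-4.93)) / (0.125 + 3.5) = (-17.88)/3.625 = -3576/725 ≈ -4.932.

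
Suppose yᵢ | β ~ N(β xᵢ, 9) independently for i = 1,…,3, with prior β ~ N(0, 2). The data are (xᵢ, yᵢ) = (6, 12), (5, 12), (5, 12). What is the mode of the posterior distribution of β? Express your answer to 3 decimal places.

log p(β | y) = −Σ(yᵢ − βxᵢ)²/(2·9) − β²/(2·2) + const.
Setting the derivative to zero: Σxᵢ(yᵢ − βxᵢ)/9 − β/2 = 0, so β = Σxᵢyᵢ / (Σxᵢ² + σ²/τ²).
Σxᵢyᵢ = 6·12 + 5·12 + 5·12 = 192; Σxᵢ² = 86; σ²/τ² = 4.5.
β̂_MAP = 192 / (86 + 4.5) = 192/90.5 ≈ 2.122.

β̂_MAP = 2.122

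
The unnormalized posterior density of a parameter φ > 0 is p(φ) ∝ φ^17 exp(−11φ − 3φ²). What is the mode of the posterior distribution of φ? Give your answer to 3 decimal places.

ℓ'(φ) = 17/φ − 11 − 6φ. Setting this to zero and multiplying by φ: 6φ² + 11φ − 17 = 0.
φ = (−11 + √(11² + 4·6·17)) / (2·6) = (−11 + √529) / 12 = (−11 + 23)/12 = 1.
ℓ''(φ) = −17/φ² − 6 < 0, confirming a maximum.

φ̂_MAP = 1.000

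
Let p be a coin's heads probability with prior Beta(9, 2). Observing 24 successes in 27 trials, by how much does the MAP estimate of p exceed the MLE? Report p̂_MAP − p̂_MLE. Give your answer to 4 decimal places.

MAP − MLE = 0.0000

Posterior is Beta(33, 5); MAP = (33−1)/(38−2) = 32/36 ≈ 0.88889.
MLE ignores the prior: p̂_MLE = k/n = 24/27 ≈ 0.88889.
Difference = 32/36 − 24/27 = 0 ≈ 0.0000.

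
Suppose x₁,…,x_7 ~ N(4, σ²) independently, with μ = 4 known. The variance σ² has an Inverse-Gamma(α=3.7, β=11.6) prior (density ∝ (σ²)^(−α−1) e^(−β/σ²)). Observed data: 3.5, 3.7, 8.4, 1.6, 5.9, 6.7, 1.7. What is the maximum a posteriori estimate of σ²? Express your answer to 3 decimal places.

σ̂²_MAP = 3.954

Sum of squared deviations about the known mean: SS = (3.5−4)² + (3.7−4)² + (8.4−4)² + (1.6−4)² + (5.9−4)² + (6.7−4)² + (1.7−4)² = 41.65.
The Normal likelihood contributes (σ²)^(−n/2) exp(−SS/(2σ²)), so the posterior is Inverse-Gamma(α + n/2, β + SS/2) = Inverse-Gamma(7.2, 32.425).
The mode of Inverse-Gamma(a, b) is b/(a+1) = 32.425/8.2 ≈ 3.954.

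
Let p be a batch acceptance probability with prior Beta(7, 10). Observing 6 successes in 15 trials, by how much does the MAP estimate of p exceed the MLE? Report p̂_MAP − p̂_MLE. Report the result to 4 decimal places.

Posterior is Beta(13, 19); MAP = (13−1)/(32−2) = 12/30 ≈ 0.40000.
MLE ignores the prior: p̂_MLE = k/n = 6/15 ≈ 0.40000.
Difference = 12/30 − 6/15 = 0 ≈ 0.0000.

MAP − MLE = 0.0000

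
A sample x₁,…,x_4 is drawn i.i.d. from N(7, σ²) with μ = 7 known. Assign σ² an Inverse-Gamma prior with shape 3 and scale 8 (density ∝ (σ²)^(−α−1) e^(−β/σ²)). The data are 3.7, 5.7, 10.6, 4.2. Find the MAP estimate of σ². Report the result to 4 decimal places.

σ̂²_MAP = 4.1150

Sum of squared deviations about the known mean: SS = (3.7−7)² + (5.7−7)² + (10.6−7)² + (4.2−7)² = 33.38.
The Normal likelihood contributes (σ²)^(−n/2) exp(−SS/(2σ²)), so the posterior is Inverse-Gamma(α + n/2, β + SS/2) = Inverse-Gamma(5, 24.69).
The mode of Inverse-Gamma(a, b) is b/(a+1) = 24.69/6 ≈ 4.1150.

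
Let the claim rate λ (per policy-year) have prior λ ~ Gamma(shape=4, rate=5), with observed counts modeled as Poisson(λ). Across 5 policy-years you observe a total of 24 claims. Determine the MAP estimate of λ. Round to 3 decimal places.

Σxᵢ = 24, n = 5.
Posterior ∝ λ^3e^(−5λ) · λ^24e^(−5λ) = λ^27e^(−10λ), i.e. Gamma(shape=28, rate=10).
The mode of a Gamma(a, b) with a ≥ 1 (shape–rate) is (a−1)/b = 27/10 ≈ 2.700.

λ̂_MAP = 2.700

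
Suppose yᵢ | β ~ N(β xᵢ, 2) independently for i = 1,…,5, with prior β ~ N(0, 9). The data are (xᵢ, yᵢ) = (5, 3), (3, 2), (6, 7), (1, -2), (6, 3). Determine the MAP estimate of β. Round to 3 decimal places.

β̂_MAP = 0.737

log p(β | y) = −Σ(yᵢ − βxᵢ)²/(2·2) − β²/(2·9) + const.
Setting the derivative to zero: Σxᵢ(yᵢ − βxᵢ)/2 − β/9 = 0, so β = Σxᵢyᵢ / (Σxᵢ² + σ²/τ²).
Σxᵢyᵢ = 5·3 + 3·2 + 6·7 + 1·(-2) + 6·3 = 79; Σxᵢ² = 107; σ²/τ² = 2/9.
β̂_MAP = 79 / (107 + 2/9) = 79/(965/9) = 711/965 ≈ 0.737.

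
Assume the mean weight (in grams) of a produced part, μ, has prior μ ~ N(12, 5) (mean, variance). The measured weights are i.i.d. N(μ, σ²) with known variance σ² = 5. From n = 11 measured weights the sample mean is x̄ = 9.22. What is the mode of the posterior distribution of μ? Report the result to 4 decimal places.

n = 11, x̄ = 9.22.
For a Normal prior and Normal likelihood with known variance, the posterior is Normal; its mode equals its mean, the precision-weighted average.
Prior precision 1/σ₀² = 1/5 = 0.2; data precision n/σ² = 11/5 = 2.2.
μ̂ = (0.2·12 + 2.2·9.22) / (0.2 + 2.2) = 22.684/2.4 = 5671/600 ≈ 9.4517.

μ̂_MAP = 9.4517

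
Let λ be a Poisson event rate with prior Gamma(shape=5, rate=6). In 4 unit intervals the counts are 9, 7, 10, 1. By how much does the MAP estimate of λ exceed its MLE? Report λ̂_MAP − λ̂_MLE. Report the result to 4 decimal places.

MAP − MLE = -3.6500

Σxᵢ = 27. Posterior is Gamma(32, 10); MAP = (32−1)/10 = 31/10 ≈ 3.10000.
MLE = x̄ = 27/4 ≈ 6.75000.
Difference = 31/10 − 27/4 = -73/20 ≈ -3.6500.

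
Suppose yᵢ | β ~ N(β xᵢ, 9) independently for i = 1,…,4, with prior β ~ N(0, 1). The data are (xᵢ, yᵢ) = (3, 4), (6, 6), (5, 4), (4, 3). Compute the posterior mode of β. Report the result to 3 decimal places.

β̂_MAP = 0.842

log p(β | y) = −Σ(yᵢ − βxᵢ)²/(2·9) − β²/(2·1) + const.
Setting the derivative to zero: Σxᵢ(yᵢ − βxᵢ)/9 − β/1 = 0, so β = Σxᵢyᵢ / (Σxᵢ² + σ²/τ²).
Σxᵢyᵢ = 3·4 + 6·6 + 5·4 + 4·3 = 80; Σxᵢ² = 86; σ²/τ² = 9.
β̂_MAP = 80 / (86 + 9) = 80/95 ≈ 0.842.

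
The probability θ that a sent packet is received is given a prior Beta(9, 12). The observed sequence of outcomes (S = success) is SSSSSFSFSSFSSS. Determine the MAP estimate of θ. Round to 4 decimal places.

Prior: Beta(9, 12).
Data: 11 successes in 14 trials (from the sequence). The binomial likelihood contributes θ^11(1−θ)^3, so the posterior is Beta(9+11, 12+3) = Beta(20, 15).
For Beta(a, b) with a, b > 1 the mode is (a−1)/(a+b−2) = 19/33 ≈ 0.5758.

θ̂_MAP = 0.5758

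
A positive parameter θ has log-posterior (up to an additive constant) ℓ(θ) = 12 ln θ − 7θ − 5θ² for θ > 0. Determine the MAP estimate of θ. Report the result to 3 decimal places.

ℓ'(θ) = 12/θ − 7 − 10θ. Setting this to zero and multiplying by θ: 10θ² + 7θ − 12 = 0.
θ = (−7 + √(7² + 4·10·12)) / (2·10) = (−7 + √529) / 20 = (−7 + 23)/20 = 4/5.
ℓ''(θ) = −12/θ² − 10 < 0, confirming a maximum.

θ̂_MAP = 0.800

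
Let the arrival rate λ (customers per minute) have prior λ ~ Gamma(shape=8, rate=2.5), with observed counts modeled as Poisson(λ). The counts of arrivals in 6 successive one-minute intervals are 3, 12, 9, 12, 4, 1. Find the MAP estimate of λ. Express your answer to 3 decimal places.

λ̂_MAP = 5.647

Σxᵢ = 3+12+9+12+4+1 = 41, with n = 6.
Posterior ∝ λ^7e^(−2.5λ) · λ^41e^(−6λ) = λ^48e^(−8.5λ), i.e. Gamma(shape=49, rate=8.5).
The mode of a Gamma(a, b) with a ≥ 1 (shape–rate) is (a−1)/b = 48/8.5 ≈ 5.647.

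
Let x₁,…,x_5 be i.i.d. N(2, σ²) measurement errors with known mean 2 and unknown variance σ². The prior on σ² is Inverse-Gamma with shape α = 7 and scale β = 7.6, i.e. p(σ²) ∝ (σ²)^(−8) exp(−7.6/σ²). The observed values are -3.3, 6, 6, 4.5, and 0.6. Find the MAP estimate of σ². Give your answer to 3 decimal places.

Sum of squared deviations about the known mean: SS = (-3.3−2)² + (6−2)² + (6−2)² + (4.5−2)² + (0.6−2)² = 68.3.
The Normal likelihood contributes (σ²)^(−n/2) exp(−SS/(2σ²)), so the posterior is Inverse-Gamma(α + n/2, β + SS/2) = Inverse-Gamma(9.5, 41.75).
The mode of Inverse-Gamma(a, b) is b/(a+1) = 41.75/10.5 ≈ 3.976.

σ̂²_MAP = 3.976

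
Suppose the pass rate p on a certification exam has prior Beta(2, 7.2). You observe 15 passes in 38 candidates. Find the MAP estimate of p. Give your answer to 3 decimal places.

p̂_MAP = 0.354

Prior: Beta(2, 7.2).
Data: 15 successes in 38 trials. The binomial likelihood contributes p^15(1−p)^23, so the posterior is Beta(2+15, 7.2+23) = Beta(17, 30.2).
For Beta(a, b) with a, b > 1 the mode is (a−1)/(a+b−2) = 16/45.2 ≈ 0.354.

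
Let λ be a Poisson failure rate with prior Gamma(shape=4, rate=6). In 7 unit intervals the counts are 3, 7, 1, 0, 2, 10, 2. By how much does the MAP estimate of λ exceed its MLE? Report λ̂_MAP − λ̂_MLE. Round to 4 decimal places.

MAP − MLE = -1.4176

Σxᵢ = 25. Posterior is Gamma(29, 13); MAP = (29−1)/13 = 28/13 ≈ 2.15385.
MLE = x̄ = 25/7 ≈ 3.57143.
Difference = 28/13 − 25/7 = -129/91 ≈ -1.4176.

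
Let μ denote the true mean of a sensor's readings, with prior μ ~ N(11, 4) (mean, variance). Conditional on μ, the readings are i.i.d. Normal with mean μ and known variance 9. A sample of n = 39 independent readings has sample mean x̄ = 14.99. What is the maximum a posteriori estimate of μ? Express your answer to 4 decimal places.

n = 39, x̄ = 14.99.
For a Normal prior and Normal likelihood with known variance, the posterior is Normal; its mode equals its mean, the precision-weighted average.
Prior precision 1/σ₀² = 1/4 = 0.25; data precision n/σ² = 39/9 = 13/3.
μ̂ = (0.25·11 + (13/3)·14.99) / (0.25 + 13/3) = (5078/75)/(55/12) = 20312/1375 ≈ 14.7724.

μ̂_MAP = 14.7724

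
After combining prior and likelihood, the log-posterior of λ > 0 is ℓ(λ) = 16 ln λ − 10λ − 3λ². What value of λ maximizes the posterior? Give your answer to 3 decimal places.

ℓ'(λ) = 16/λ − 10 − 6λ. Setting this to zero and multiplying by λ: 6λ² + 10λ − 16 = 0.
λ = (−10 + √(10² + 4·6·16)) / (2·6) = (−10 + √484) / 12 = (−10 + 22)/12 = 1.
ℓ''(λ) = −16/λ² − 6 < 0, confirming a maximum.

λ̂_MAP = 1.000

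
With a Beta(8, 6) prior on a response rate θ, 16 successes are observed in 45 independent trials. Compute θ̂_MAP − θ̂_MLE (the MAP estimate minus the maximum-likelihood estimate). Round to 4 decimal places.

Posterior is Beta(24, 35); MAP = (24−1)/(59−2) = 23/57 ≈ 0.40351.
MLE ignores the prior: θ̂_MLE = k/n = 16/45 ≈ 0.35556.
Difference = 23/57 − 16/45 = 41/855 ≈ 0.0480.

MAP − MLE = 0.0480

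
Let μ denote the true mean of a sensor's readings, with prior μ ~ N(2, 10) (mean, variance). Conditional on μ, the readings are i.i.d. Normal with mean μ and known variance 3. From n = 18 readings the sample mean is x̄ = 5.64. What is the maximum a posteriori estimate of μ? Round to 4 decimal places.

μ̂_MAP = 5.5803

n = 18, x̄ = 5.64.
For a Normal prior and Normal likelihood with known variance, the posterior is Normal; its mode equals its mean, the precision-weighted average.
Prior precision 1/σ₀² = 1/10 = 0.1; data precision n/σ² = 18/3 = 6.
μ̂ = (0.1·2 + 6·5.64) / (0.1 + 6) = 34.04/6.1 = 1702/305 ≈ 5.5803.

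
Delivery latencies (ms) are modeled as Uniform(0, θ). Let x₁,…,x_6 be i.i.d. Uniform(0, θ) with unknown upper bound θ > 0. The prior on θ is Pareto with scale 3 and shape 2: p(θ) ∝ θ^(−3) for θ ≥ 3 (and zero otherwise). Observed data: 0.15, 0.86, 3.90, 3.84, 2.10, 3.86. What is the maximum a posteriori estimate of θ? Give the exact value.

θ̂_MAP = 3.90

The Uniform(0, θ) likelihood is θ^(−n) for θ ≥ max(xᵢ), zero otherwise. Here max(xᵢ) = 3.90.
Posterior ∝ θ^(−3) · θ^(−6) = θ^(−9) on θ ≥ max(3, 3.90) = 3.90.
This density is strictly decreasing in θ, so the posterior mode lies at the lower boundary of the support.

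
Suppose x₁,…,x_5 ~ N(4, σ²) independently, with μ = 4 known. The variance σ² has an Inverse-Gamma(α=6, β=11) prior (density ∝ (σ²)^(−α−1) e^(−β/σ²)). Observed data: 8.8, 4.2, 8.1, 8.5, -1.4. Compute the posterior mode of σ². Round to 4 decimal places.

σ̂²_MAP = 5.8579

Sum of squared deviations about the known mean: SS = (8.8−4)² + (4.2−4)² + (8.1−4)² + (8.5−4)² + (-1.4−4)² = 89.3.
The Normal likelihood contributes (σ²)^(−n/2) exp(−SS/(2σ²)), so the posterior is Inverse-Gamma(α + n/2, β + SS/2) = Inverse-Gamma(8.5, 55.65).
The mode of Inverse-Gamma(a, b) is b/(a+1) = 55.65/9.5 ≈ 5.8579.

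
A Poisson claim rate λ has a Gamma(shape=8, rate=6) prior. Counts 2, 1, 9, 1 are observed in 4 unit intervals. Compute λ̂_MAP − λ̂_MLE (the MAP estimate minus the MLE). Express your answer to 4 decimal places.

MAP − MLE = -1.2500

Σxᵢ = 13. Posterior is Gamma(21, 10); MAP = (21−1)/10 = 20/10 ≈ 2.00000.
MLE = x̄ = 13/4 ≈ 3.25000.
Difference = 20/10 − 13/4 = -5/4 ≈ -1.2500.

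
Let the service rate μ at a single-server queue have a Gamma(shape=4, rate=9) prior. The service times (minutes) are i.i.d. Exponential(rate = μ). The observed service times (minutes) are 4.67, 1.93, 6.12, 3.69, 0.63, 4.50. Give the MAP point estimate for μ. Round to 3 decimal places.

μ̂_MAP = 0.295

The Exponential(rate=μ) likelihood is ∝ μ^n e^(−μΣtᵢ). Here n = 6 and Σtᵢ = 4.67 + 1.93 + 6.12 + 3.69 + 0.63 + 4.50 = 21.54.
Posterior ∝ μ^3e^(−9μ) · μ^6e^(−21.54μ) = μ^9e^(−30.54μ), i.e. Gamma(10, 30.54).
Mode = (a−1)/b = 9/30.54 ≈ 0.295.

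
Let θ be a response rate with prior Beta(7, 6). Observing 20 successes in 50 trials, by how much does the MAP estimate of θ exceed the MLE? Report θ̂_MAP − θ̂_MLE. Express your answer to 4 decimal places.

MAP − MLE = 0.0262

Posterior is Beta(27, 36); MAP = (27−1)/(63−2) = 26/61 ≈ 0.42623.
MLE ignores the prior: θ̂_MLE = k/n = 20/50 ≈ 0.40000.
Difference = 26/61 − 20/50 = 8/305 ≈ 0.0262.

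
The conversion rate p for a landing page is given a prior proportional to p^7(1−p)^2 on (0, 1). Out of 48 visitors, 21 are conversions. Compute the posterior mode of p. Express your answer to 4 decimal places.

p̂_MAP = 0.4912

The prior density ∝ p^7(1−p)^2 is the kernel of Beta(8, 3).
Data: 21 successes in 48 trials. The binomial likelihood contributes p^21(1−p)^27, so the posterior is Beta(8+21, 3+27) = Beta(29, 30).
For Beta(a, b) with a, b > 1 the mode is (a−1)/(a+b−2) = 28/57 ≈ 0.4912.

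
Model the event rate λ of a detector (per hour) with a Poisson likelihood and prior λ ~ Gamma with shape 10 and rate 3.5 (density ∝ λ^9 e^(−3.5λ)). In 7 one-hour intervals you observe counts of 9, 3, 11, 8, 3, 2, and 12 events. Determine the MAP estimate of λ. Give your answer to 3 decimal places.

λ̂_MAP = 5.429

Σxᵢ = 9+3+11+8+3+2+12 = 48, with n = 7.
Posterior ∝ λ^9e^(−3.5λ) · λ^48e^(−7λ) = λ^57e^(−10.5λ), i.e. Gamma(shape=58, rate=10.5).
The mode of a Gamma(a, b) with a ≥ 1 (shape–rate) is (a−1)/b = 57/10.5 ≈ 5.429.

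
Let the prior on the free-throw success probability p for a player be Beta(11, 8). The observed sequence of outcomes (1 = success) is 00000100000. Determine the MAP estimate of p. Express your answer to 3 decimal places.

Prior: Beta(11, 8).
Data: 1 success in 11 trials (from the sequence). The binomial likelihood contributes p(1−p)^10, so the posterior is Beta(11+1, 8+10) = Beta(12, 18).
For Beta(a, b) with a, b > 1 the mode is (a−1)/(a+b−2) = 11/28 ≈ 0.393.

p̂_MAP = 0.393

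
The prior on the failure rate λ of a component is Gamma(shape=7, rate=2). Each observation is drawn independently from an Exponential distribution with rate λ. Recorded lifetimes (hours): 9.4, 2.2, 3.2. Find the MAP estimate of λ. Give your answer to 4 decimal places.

λ̂_MAP = 0.5357

The Exponential(rate=λ) likelihood is ∝ λ^n e^(−λΣtᵢ). Here n = 3 and Σtᵢ = 9.4 + 2.2 + 3.2 = 14.8.
Posterior ∝ λ^6e^(−2λ) · λ^3e^(−14.8λ) = λ^9e^(−16.8λ), i.e. Gamma(10, 16.8).
Mode = (a−1)/b = 9/16.8 ≈ 0.5357.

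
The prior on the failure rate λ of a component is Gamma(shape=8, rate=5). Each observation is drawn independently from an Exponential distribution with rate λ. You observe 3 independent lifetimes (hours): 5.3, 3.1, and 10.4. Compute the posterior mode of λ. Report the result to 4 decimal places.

λ̂_MAP = 0.4202

The Exponential(rate=λ) likelihood is ∝ λ^n e^(−λΣtᵢ). Here n = 3 and Σtᵢ = 5.3 + 3.1 + 10.4 = 18.8.
Posterior ∝ λ^7e^(−5λ) · λ^3e^(−18.8λ) = λ^10e^(−23.8λ), i.e. Gamma(11, 23.8).
Mode = (a−1)/b = 10/23.8 ≈ 0.4202.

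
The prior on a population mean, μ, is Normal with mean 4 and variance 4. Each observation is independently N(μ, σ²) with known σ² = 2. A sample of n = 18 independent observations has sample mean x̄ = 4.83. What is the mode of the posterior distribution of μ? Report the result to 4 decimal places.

n = 18, x̄ = 4.83.
For a Normal prior and Normal likelihood with known variance, the posterior is Normal; its mode equals its mean, the precision-weighted average.
Prior precision 1/σ₀² = 1/4 = 0.25; data precision n/σ² = 18/2 = 9.
μ̂ = (0.25·4 + 9·4.83) / (0.25 + 9) = 44.47/9.25 = 4447/925 ≈ 4.8076.

μ̂_MAP = 4.8076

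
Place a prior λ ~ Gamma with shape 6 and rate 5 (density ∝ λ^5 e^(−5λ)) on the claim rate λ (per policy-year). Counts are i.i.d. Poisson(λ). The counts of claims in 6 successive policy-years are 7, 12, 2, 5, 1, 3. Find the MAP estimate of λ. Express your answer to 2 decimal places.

λ̂_MAP = 3.18

Σxᵢ = 7+12+2+5+1+3 = 30, with n = 6.
Posterior ∝ λ^5e^(−5λ) · λ^30e^(−6λ) = λ^35e^(−11λ), i.e. Gamma(shape=36, rate=11).
The mode of a Gamma(a, b) with a ≥ 1 (shape–rate) is (a−1)/b = 35/11 ≈ 3.18.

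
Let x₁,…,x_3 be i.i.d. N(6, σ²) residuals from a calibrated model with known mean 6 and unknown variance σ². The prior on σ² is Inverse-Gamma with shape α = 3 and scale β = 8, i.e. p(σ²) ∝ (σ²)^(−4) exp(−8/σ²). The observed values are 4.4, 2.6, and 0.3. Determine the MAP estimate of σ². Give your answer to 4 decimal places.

Sum of squared deviations about the known mean: SS = (4.4−6)² + (2.6−6)² + (0.3−6)² = 46.61.
The Normal likelihood contributes (σ²)^(−n/2) exp(−SS/(2σ²)), so the posterior is Inverse-Gamma(α + n/2, β + SS/2) = Inverse-Gamma(4.5, 31.305).
The mode of Inverse-Gamma(a, b) is b/(a+1) = 31.305/5.5 ≈ 5.6918.

σ̂²_MAP = 5.6918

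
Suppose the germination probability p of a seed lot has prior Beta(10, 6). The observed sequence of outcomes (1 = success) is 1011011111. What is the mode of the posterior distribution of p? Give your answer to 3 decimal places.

p̂_MAP = 0.708

Prior: Beta(10, 6).
Data: 8 successes in 10 trials (from the sequence). The binomial likelihood contributes p^8(1−p)^2, so the posterior is Beta(10+8, 6+2) = Beta(18, 8).
For Beta(a, b) with a, b > 1 the mode is (a−1)/(a+b−2) = 17/24 ≈ 0.708.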